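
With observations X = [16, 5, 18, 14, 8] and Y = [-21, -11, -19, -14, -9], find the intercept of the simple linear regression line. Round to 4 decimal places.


Compute b1 = -0.8129 from the OLS formula.
With xbar = 12.2000 and ybar = -14.8000, the intercept is:
b0 = -14.8000 - -0.8129 * 12.2000 = -4.8825.

-4.8825


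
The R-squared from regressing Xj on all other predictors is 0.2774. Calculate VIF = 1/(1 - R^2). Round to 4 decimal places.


Using VIF = 1/(1 - R^2_j):
1 - 0.2774 = 0.7226.
VIF = 1.3839.

1.3839


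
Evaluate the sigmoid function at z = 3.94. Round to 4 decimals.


First, exp(-3.9400) = 0.0194.
Then sigma(z) = 1/(1 + 0.0194) = 0.9809.

0.9809


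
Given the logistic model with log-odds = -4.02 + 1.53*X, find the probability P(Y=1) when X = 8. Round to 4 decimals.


Linear predictor: z = -4.02 + 1.53 * 8 = 8.2200.
P = 1/(1 + exp(-8.2200)) = 1/(1 + 0.0003) = 0.9997.

0.9997


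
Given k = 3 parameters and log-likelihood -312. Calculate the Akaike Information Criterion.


AIC = 2k - 2*loglik = 2(3) - 2(-312).
= 6 + 624 = 630.

630


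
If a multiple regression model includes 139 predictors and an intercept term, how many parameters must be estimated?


Total coefficients = number of predictors + 1 (for the intercept).
= 139 + 1 = 140.

140


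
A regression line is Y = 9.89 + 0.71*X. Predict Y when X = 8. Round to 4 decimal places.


Predicted value:
Y = 9.89 + (0.71)(8) = 9.89 + 5.6800 = 15.5700.

15.5700


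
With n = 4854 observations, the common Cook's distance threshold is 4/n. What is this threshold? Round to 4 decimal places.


Using the rule of thumb:
Threshold = 4 / 4854 = 0.0008.

0.0008


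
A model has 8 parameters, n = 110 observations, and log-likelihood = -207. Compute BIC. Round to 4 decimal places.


ln(110) = 4.700480.
k * ln(n) = 8 * 4.700480 = 37.603840.
-2L = 414.
BIC = 37.603840 + 414 = 451.603840, which rounds to 451.6038.

451.6038


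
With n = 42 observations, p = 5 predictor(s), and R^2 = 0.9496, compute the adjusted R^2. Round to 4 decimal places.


Adjusted R^2 = 1 - (1 - R^2) * (n-1)/(n-p-1).
(1 - R^2) = 0.0504.
(n-1)/(n-p-1) = 41/36.
(1 - R^2) * (n-1) = 0.0504 * 41 = 2.0664.
Divide by (n-p-1): 2.0664 / 36 = 0.0574.
Adj R^2 = 1 - 0.0574 = 0.9426.

0.9426


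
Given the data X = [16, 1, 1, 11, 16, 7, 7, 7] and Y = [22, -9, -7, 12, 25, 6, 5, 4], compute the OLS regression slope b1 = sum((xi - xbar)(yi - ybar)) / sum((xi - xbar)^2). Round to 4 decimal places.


First compute the means: xbar = 8.2500, ybar = 7.2500.
Then S_xx = sum((xi - xbar)^2) = 237.5000.
S_xy = sum((xi - xbar)(yi - ybar)) = 494.5000.
b1 = S_xy / S_xx = 494.5000 / 237.5000 = 2.0821.

2.0821


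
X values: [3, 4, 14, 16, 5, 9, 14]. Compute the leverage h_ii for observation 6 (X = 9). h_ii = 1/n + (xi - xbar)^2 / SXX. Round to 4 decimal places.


Mean of X: xbar = 9.2857.
SXX = 175.4286.
For X = 9: h = 1/7 + (9 - 9.2857)^2/175.4286 = 0.1433.

0.1433


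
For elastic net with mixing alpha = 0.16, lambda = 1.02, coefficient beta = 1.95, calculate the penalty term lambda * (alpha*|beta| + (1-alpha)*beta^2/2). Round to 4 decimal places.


L1 component = 0.16 * |1.95| = 0.3120.
L2 component = 0.84 * 1.95^2 / 2 = 1.5971.
Penalty = 1.02 * (0.3120 + 1.5971) = 1.02 * 1.9091 = 1.9472.

1.9472


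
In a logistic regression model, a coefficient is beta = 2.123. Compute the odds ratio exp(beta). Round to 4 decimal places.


Odds ratio = exp(beta) = exp(2.123).
= 8.3562.

8.3562


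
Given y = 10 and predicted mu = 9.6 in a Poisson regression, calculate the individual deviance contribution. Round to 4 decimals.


First: ln(10/9.6) = 0.040822.
Then: 10 * 0.040822 = 0.408220.
y - mu = 10 - 9.6 = 0.4.
D = 2(0.408220 - 0.4) = 0.016440, which rounds to 0.0164.

0.0164


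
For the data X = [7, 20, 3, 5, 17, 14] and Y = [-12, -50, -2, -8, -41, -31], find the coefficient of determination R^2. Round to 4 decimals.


The fitted line is Y = 6.7727 + -2.7975*X.
SSres = 4.0785, SStot = 1898.0000.
R^2 = 1 - SSres/SStot = 0.9979.

0.9979


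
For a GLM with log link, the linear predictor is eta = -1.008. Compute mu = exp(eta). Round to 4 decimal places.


Apply the inverse link:
mu = e^-1.008 = 0.3649.

0.3649


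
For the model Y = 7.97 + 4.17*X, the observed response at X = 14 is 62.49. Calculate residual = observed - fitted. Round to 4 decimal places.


Compute yhat = 7.97 + (4.17)(14) = 66.3500.
Residual = actual - predicted = 62.49 - 66.3500 = -3.8600.

-3.8600


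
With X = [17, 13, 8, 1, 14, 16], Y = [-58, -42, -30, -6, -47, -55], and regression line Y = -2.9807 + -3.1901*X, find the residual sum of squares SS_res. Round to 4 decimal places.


For each point, residual = actual - predicted.
Residuals: [-0.7876, 2.4520, -1.4985, 0.1708, 0.6421, -0.9777].
Sum of squared residuals = 10.2755.

10.2755


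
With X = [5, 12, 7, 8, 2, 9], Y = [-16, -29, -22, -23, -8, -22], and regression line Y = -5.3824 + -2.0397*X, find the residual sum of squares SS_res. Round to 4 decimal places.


For each point, residual = actual - predicted.
Residuals: [-0.4191, 0.8588, -2.3397, -1.3000, 1.4618, 1.7397].
Sum of squared residuals = 13.2408.

13.2408


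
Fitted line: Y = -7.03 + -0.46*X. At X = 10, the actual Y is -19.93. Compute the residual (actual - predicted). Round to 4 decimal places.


Predicted = -7.03 + -0.46 * 10 = -11.6300.
Residual = -19.93 - -11.6300 = -8.3000.

-8.3000


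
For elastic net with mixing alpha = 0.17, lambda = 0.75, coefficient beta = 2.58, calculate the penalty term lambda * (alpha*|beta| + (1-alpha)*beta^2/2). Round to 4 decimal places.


Compute:
L1 = 0.17 * 2.58 = 0.4386.
L2 = 0.83 * 2.58^2 / 2 = 2.7624.
Penalty = 0.75 * (0.4386 + 2.7624) = 2.4008.

2.4008


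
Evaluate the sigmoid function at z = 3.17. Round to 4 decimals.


Compute exp(-3.1700) = 0.0420.
Sigmoid = 1 / (1 + 0.0420) = 1 / 1.0420 = 0.9597.

0.9597


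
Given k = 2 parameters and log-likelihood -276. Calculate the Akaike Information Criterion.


AIC = 2k - 2*loglik = 2(2) - 2(-276).
= 4 + 552 = 556.

556


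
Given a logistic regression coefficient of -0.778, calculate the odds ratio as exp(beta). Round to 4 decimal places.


The odds ratio is computed as:
OR = e^(-0.778) = 0.4593.

0.4593


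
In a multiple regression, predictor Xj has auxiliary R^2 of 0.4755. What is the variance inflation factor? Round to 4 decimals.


VIF = 1 / (1 - 0.4755).
= 1 / 0.5245 = 1.9066.

1.9066


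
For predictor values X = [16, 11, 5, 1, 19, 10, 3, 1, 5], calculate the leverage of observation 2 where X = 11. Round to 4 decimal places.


Compute xbar = 7.8889 with n = 9 observations.
SXX = 338.8889.
Leverage = 1/9 + (11 - 7.8889)^2/338.8889 = 0.1397.

0.1397


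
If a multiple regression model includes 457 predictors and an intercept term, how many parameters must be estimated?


Each predictor gets one coefficient, plus one intercept.
Total parameters = 457 + 1 = 458.

458


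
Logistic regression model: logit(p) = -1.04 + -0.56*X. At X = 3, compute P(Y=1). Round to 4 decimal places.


z = -1.04 + -0.56 * 3 = -2.7200.
Sigmoid: P = 1 / (1 + exp(2.7200)) = 0.0618.

0.0618


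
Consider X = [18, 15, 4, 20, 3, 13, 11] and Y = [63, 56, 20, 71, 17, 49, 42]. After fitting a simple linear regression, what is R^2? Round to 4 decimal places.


Fit the OLS line: b0 = 7.5536, b1 = 3.1563.
SSres = 3.4643.
SStot = 2553.7143.
R^2 = 1 - 3.4643/2553.7143 = 0.9986.

0.9986


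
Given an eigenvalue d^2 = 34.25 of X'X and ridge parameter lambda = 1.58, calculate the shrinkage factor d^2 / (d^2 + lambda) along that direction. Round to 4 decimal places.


d^2 + lambda = 34.25 + 1.58 = 35.8300.
Shrinkage factor = 34.25/35.8300 = 0.9559.

0.9559


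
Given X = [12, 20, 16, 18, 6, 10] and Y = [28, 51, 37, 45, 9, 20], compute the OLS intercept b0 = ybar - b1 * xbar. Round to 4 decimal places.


Compute b1 = 2.9809 from the OLS formula.
With xbar = 13.6667 and ybar = 31.6667, the intercept is:
b0 = 31.6667 - 2.9809 * 13.6667 = -9.0718.

-9.0718


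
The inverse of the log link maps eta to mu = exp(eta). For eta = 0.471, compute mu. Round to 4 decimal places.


mu = exp(eta) = exp(0.471).
= 1.6016.

1.6016


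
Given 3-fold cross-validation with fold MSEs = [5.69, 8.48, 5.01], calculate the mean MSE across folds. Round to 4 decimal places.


Add all fold MSEs: 19.1800.
Divide by k = 3: 19.1800/3 = 6.3933.

6.3933


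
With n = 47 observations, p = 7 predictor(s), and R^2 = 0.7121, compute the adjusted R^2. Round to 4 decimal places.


Using the formula:
(1 - 0.7121) = 0.2879.
Multiply by 46/39: 0.2879 * 46 = 13.2434, then 13.2434 / 39 = 0.3396.
Adj R^2 = 1 - 0.3396 = 0.6604.

0.6604


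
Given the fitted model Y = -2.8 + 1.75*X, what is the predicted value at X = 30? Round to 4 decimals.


Predicted value:
Y = -2.8 + (1.75)(30) = -2.8 + 52.5000 = 49.7000.

49.7000


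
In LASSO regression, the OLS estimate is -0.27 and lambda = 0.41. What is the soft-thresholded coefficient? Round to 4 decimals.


Check: |-0.27| = 0.27 vs lambda = 0.41.
Since |beta| <= lambda, the coefficient is set to 0.
Soft-thresholded coefficient = 0.0000.

0.0000


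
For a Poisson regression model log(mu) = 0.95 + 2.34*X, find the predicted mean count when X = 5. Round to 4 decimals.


eta = 0.95 + 2.34 * 5 = 12.6500.
mu = exp(12.6500) = 311763.4481.

311763.4481


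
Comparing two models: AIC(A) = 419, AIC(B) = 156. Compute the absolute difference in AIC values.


|AIC_A - AIC_B| = |419 - 156| = 263.
Model B is preferred (lower AIC).

263


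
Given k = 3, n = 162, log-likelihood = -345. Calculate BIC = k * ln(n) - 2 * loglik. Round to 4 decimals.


ln(162) = 5.087596.
k * ln(n) = 3 * 5.087596 = 15.262788.
-2L = 690.
BIC = 15.262788 + 690 = 705.262788, which rounds to 705.2628.

705.2628


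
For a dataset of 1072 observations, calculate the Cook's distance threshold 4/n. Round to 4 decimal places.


Cook's distance cutoff = 4/n = 4/1072.
= 0.0037.

0.0037


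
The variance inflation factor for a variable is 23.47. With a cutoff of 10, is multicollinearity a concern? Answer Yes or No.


The threshold is 10.
VIF = 23.47 is >= 10.
Multicollinearity indication: Yes.

Yes


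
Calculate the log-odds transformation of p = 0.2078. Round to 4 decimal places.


The odds are p/(1-p) = 0.2078 / 0.7922 = 0.2623.
logit(p) = ln(0.2623) = -1.3382.

-1.3382


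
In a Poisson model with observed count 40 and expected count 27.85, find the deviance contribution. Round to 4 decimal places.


Compute y*ln(y/mu) = 40*ln(40/27.85) = 40*0.362046 = 14.481840.
y - mu = 12.15.
D = 2*(14.481840 - (12.15)) = 4.663680, which rounds to 4.6637.

4.6637


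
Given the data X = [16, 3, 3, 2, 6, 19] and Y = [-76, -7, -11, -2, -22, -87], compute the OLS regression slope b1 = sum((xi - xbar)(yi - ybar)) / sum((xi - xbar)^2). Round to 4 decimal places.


First compute the means: xbar = 8.1667, ybar = -34.1667.
Then S_xx = sum((xi - xbar)^2) = 274.8333.
S_xy = sum((xi - xbar)(yi - ybar)) = -1384.8333.
b1 = S_xy / S_xx = -1384.8333 / 274.8333 = -5.0388.

-5.0388


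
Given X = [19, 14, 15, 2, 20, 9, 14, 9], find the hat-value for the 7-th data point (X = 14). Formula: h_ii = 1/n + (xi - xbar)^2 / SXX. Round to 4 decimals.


Compute xbar = 12.7500 with n = 8 observations.
SXX = 243.5000.
Leverage = 1/8 + (14 - 12.7500)^2/243.5000 = 0.1314.

0.1314


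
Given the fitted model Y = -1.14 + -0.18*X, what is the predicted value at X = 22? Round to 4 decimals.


Predicted value:
Y = -1.14 + (-0.18)(22) = -1.14 + -3.9600 = -5.1000.

-5.1000


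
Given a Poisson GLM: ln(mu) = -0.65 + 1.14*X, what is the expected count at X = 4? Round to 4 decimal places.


Compute eta = -0.65 + 1.14 * 4 = 3.9100.
Apply inverse link: mu = e^3.9100 = 49.8990.

49.8990


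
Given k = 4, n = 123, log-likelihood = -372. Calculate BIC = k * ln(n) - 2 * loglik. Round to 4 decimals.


Compute k*ln(n) = 4*ln(123) = 4*4.812184 = 19.248736.
Then -2*loglik = 744.
BIC = 19.248736 + 744 = 763.248736, which rounds to 763.2487.

763.2487


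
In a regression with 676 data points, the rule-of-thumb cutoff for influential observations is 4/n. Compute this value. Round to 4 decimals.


Cook's distance cutoff = 4/n = 4/676.
= 0.0059.

0.0059


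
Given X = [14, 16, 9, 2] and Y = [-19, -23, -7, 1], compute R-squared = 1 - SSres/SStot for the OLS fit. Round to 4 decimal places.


After computing the OLS fit (b0=5.8223, b1=-1.7388):
SSres = 11.0321, SStot = 364.0000.
R^2 = 1 - 11.0321/364.0000 = 0.9697.

0.9697


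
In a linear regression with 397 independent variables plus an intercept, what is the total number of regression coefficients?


Each predictor gets one coefficient, plus one intercept.
Total parameters = 397 + 1 = 398.

398


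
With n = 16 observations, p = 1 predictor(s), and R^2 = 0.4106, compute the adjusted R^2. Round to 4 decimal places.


Using the formula:
(1 - 0.4106) = 0.5894.
Multiply by 15/14: 0.5894 * 15 = 8.8410, then 8.8410 / 14 = 0.6315.
Adj R^2 = 1 - 0.6315 = 0.3685.

0.3685


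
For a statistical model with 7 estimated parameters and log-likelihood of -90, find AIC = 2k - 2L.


AIC = 2k - 2*loglik = 2(7) - 2(-90).
= 14 + 180 = 194.

194


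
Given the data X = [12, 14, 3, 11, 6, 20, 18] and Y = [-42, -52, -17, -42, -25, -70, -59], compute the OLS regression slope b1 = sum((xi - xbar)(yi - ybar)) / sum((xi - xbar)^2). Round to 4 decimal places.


Calculate xbar = 12.0000, ybar = -43.8571.
S_xx = 222.0000, S_xy = -673.0000.
Using b1 = S_xy / S_xx = -673.0000 / 222.0000, we get b1 = -3.0315.

-3.0315


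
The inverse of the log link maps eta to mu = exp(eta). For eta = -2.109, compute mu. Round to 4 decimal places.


Apply the inverse link:
mu = e^-2.109 = 0.1214.

0.1214


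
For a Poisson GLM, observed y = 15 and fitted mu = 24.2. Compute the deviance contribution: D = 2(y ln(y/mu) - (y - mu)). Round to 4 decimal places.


Compute y*ln(y/mu) = 15*ln(15/24.2) = 15*-0.478302 = -7.174530.
y - mu = -9.2.
D = 2*(-7.174530 - (-9.2)) = 4.050940, which rounds to 4.0509.

4.0509


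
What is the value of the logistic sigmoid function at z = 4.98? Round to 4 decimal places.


Compute exp(-4.9800) = 0.0069.
Sigmoid = 1 / (1 + 0.0069) = 1 / 1.0069 = 0.9932.

0.9932


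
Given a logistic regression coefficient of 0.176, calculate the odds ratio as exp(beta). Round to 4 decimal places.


exp(0.176) = 1.1924.
So the odds ratio is 1.1924.

1.1924


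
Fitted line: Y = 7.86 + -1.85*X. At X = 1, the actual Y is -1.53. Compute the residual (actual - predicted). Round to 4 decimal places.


Compute yhat = 7.86 + (-1.85)(1) = 6.0100.
Residual = actual - predicted = -1.53 - 6.0100 = -7.5400.

-7.5400


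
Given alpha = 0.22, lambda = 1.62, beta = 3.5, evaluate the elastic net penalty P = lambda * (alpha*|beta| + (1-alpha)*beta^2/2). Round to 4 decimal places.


Compute:
L1 = 0.22 * 3.5 = 0.7700.
L2 = 0.78 * 3.5^2 / 2 = 4.7775.
Penalty = 1.62 * (0.7700 + 4.7775) = 8.9870.

8.9870


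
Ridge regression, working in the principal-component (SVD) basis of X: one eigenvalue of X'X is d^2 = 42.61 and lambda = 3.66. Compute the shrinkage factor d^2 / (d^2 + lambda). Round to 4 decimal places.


Denominator = d^2 + lambda = 42.61 + 3.66 = 46.2700.
Shrinkage = 42.61 / 46.2700 = 0.9209.

0.9209


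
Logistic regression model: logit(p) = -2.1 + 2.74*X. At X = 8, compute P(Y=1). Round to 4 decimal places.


z = -2.1 + 2.74 * 8 = 19.8200.
Sigmoid: P = 1 / (1 + exp(-19.8200)) = 1.0000.

1.0000


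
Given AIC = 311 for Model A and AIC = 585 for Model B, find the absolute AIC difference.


|AIC_A - AIC_B| = |311 - 585| = 274.
Model A is preferred (lower AIC).

274


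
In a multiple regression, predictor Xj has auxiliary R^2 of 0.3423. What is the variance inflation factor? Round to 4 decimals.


VIF = 1 / (1 - 0.3423).
= 1 / 0.6577 = 1.5205.

1.5205


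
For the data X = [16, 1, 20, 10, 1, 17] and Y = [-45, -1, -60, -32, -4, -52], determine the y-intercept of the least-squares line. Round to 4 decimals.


The slope is b1 = -2.9966.
Sample means are xbar = 10.8333 and ybar = -32.3333.
Intercept: b0 = -32.3333 - (-2.9966)(10.8333) = 0.1298.

0.1298


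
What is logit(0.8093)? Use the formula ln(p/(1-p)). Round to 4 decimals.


Compute the odds: 0.8093/0.1907 = 4.2438.
Take the natural log: ln(4.2438) = 1.4455.

1.4455


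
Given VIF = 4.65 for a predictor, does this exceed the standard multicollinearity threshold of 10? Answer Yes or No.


Check: VIF = 4.65 vs threshold = 10.
Since 4.65 < 10, the answer is No.

No


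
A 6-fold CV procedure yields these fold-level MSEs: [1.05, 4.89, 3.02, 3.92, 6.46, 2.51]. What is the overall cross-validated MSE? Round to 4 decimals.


Sum of fold MSEs = 21.8500.
Average = 21.8500 / 6 = 3.6417.

3.6417


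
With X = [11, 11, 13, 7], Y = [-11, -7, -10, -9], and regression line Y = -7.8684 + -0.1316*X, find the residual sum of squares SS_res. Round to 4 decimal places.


Predicted values from Y = -7.8684 + -0.1316*X.
Residuals: [-1.6840, 2.3160, -0.4208, -0.2104].
SSres = 8.4211.

8.4211


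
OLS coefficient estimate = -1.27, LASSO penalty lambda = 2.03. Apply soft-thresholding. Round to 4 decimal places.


|beta_OLS| = 1.27.
lambda = 2.03.
Since |beta| <= lambda, the coefficient is set to 0.
Result = 0.0000.

0.0000


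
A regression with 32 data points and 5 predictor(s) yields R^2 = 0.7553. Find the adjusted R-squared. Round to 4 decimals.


Adjusted R^2 = 1 - (1 - R^2) * (n-1)/(n-p-1).
(1 - R^2) = 0.2447.
(n-1)/(n-p-1) = 31/26.
(1 - R^2) * (n-1) = 0.2447 * 31 = 7.5857.
Divide by (n-p-1): 7.5857 / 26 = 0.2918.
Adj R^2 = 1 - 0.2918 = 0.7082.

0.7082


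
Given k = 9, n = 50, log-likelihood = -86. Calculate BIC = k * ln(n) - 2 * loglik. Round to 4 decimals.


ln(50) = 3.912023.
k * ln(n) = 9 * 3.912023 = 35.208207.
-2L = 172.
BIC = 35.208207 + 172 = 207.208207, which rounds to 207.2082.

207.2082


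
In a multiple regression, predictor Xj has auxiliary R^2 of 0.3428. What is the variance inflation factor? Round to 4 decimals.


Using VIF = 1/(1 - R^2_j):
1 - 0.3428 = 0.6572.
VIF = 1.5216.

1.5216


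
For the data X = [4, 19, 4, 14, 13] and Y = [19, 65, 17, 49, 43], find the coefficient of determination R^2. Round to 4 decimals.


The fitted line is Y = 5.2609 + 3.0870*X.
SSres = 9.4783, SStot = 1675.2000.
R^2 = 1 - SSres/SStot = 0.9943.

0.9943


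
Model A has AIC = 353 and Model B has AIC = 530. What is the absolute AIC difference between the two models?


Absolute difference = |353 - 530| = 177.
The model with lower AIC (A) is preferred.

177


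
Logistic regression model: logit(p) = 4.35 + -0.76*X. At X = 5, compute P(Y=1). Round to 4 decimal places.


Linear predictor: z = 4.35 + -0.76 * 5 = 0.5500.
P = 1/(1 + exp(-0.5500)) = 1/(1 + 0.5769) = 0.6341.

0.6341


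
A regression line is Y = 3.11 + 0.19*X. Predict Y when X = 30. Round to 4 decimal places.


Predicted value:
Y = 3.11 + (0.19)(30) = 3.11 + 5.7000 = 8.8100.

8.8100


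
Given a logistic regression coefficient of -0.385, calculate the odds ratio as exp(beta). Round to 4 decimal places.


Odds ratio = exp(beta) = exp(-0.385).
= 0.6805.

0.6805


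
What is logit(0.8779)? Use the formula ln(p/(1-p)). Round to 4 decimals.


The odds are p/(1-p) = 0.8779 / 0.1221 = 7.1900.
logit(p) = ln(7.1900) = 1.9727.

1.9727


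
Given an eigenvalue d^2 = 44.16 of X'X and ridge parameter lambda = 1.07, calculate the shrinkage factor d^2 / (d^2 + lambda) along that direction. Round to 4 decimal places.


Denominator = d^2 + lambda = 44.16 + 1.07 = 45.2300.
Shrinkage = 44.16 / 45.2300 = 0.9763.

0.9763


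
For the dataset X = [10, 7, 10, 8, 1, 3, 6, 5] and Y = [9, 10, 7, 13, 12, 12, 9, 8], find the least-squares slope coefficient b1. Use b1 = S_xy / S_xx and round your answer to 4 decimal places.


The sample means are xbar = 6.2500 and ybar = 10.0000.
Compute S_xx = 71.5000 and S_xy = -24.0000.
Slope b1 = S_xy / S_xx = -24.0000 / 71.5000 = -0.3357.

-0.3357


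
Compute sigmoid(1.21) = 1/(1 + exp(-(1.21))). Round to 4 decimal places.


Compute exp(-1.2100) = 0.2982.
Sigmoid = 1 / (1 + 0.2982) = 1 / 1.2982 = 0.7703.

0.7703


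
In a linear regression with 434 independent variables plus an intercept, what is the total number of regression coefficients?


Total coefficients = number of predictors + 1 (for the intercept).
= 434 + 1 = 435.

435


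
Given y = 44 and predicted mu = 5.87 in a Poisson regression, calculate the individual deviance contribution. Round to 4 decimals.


y/mu = 44/5.87 = 7.495741 (approx.), and ln(44/5.87) = 2.014335.
y * ln(y/mu) = 44 * 2.014335 = 88.630740.
y - mu = 38.13.
D = 2 * (88.630740 - 38.13) = 101.001480, which rounds to 101.0015.

101.0015


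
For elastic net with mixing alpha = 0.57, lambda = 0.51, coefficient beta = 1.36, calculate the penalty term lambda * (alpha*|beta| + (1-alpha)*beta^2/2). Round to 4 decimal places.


L1 component = 0.57 * |1.36| = 0.7752.
L2 component = 0.43 * 1.36^2 / 2 = 0.3977.
Penalty = 0.51 * (0.7752 + 0.3977) = 0.51 * 1.1729 = 0.5982.

0.5982


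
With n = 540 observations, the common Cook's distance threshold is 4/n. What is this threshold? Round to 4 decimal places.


The threshold is 4/n.
4/540 = 0.0074.

0.0074


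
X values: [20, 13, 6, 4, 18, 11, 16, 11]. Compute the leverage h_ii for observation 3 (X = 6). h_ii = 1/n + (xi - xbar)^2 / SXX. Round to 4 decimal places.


Mean of X: xbar = 12.3750.
SXX = 217.8750.
For X = 6: h = 1/8 + (6 - 12.3750)^2/217.8750 = 0.3115.

0.3115


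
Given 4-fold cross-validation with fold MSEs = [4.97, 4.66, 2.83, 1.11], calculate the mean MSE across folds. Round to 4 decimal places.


Sum of fold MSEs = 13.5700.
Average = 13.5700 / 4 = 3.3925.

3.3925


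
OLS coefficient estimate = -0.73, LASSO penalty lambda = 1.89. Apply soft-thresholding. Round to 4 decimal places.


Check: |-0.73| = 0.73 vs lambda = 1.89.
Since |beta| <= lambda, the coefficient is set to 0.
Soft-thresholded coefficient = 0.0000.

0.0000


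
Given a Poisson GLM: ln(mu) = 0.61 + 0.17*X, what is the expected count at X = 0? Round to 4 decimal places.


eta = 0.61 + 0.17 * 0 = 0.6100.
mu = exp(0.6100) = 1.8404.

1.8404


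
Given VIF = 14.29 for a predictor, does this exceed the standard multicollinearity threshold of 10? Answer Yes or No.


Compare VIF = 14.29 to the threshold of 10.
14.29 >= 10, so the answer is Yes.

Yes


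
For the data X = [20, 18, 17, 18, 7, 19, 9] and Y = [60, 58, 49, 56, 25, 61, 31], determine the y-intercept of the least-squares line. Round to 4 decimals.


First find the slope: b1 = 2.7968.
Means: xbar = 15.4286, ybar = 48.5714.
b0 = ybar - b1 * xbar = 48.5714 - 2.7968 * 15.4286 = 5.4205.

5.4205


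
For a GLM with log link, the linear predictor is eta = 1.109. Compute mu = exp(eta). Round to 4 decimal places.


The inverse log link gives:
mu = exp(1.109) = 3.0313.

3.0313


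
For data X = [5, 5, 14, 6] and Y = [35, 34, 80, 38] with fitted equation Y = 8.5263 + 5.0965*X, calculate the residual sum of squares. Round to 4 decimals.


Predicted values from Y = 8.5263 + 5.0965*X.
Residuals: [0.9912, -0.0088, 0.1227, -1.1053].
SSres = 2.2193.

2.2193


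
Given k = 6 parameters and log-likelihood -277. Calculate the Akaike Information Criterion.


AIC = 2k - 2*loglik = 2(6) - 2(-277).
= 12 + 554 = 566.

566


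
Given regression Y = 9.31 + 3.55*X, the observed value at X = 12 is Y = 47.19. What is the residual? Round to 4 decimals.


Fitted value at X = 12 is yhat = 9.31 + 3.55*12 = 51.9100.
Residual = 47.19 - 51.9100 = -4.7200.

-4.7200


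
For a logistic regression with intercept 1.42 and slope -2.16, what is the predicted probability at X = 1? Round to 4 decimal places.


Compute z = 1.42 + (-2.16)(1) = -0.7400.
exp(-z) = 2.0959.
P = 1/(1 + 2.0959) = 0.3230.

0.3230


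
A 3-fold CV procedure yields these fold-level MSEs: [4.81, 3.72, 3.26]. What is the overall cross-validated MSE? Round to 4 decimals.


Add all fold MSEs: 11.7900.
Divide by k = 3: 11.7900/3 = 3.9300.

3.9300


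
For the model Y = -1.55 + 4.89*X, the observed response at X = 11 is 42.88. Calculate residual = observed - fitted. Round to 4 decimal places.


Fitted value at X = 11 is yhat = -1.55 + 4.89*11 = 52.2400.
Residual = 42.88 - 52.2400 = -9.3600.

-9.3600


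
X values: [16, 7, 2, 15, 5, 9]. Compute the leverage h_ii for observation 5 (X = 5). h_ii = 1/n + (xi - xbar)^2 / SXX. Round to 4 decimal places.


Mean of X: xbar = 9.0000.
SXX = 154.0000.
For X = 5: h = 1/6 + (5 - 9.0000)^2/154.0000 = 0.2706.

0.2706


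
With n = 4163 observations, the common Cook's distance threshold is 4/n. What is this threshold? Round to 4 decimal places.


The threshold is 4/n.
4/4163 = 0.0010.

0.0010


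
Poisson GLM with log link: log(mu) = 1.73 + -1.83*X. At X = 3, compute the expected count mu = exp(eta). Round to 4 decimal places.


Linear predictor: eta = 1.73 + (-1.83)(3) = -3.7600.
Expected count: mu = exp(-3.7600) = 0.0233.

0.0233


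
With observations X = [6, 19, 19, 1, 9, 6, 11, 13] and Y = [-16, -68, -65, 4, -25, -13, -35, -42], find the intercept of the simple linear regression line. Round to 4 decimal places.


Compute b1 = -3.9542 from the OLS formula.
With xbar = 10.5000 and ybar = -32.5000, the intercept is:
b0 = -32.5000 - -3.9542 * 10.5000 = 9.0194.

9.0194


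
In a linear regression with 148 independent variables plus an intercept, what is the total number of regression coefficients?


Total coefficients = number of predictors + 1 (for the intercept).
= 148 + 1 = 149.

149


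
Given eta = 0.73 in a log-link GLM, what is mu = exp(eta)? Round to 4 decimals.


mu = exp(eta) = exp(0.73).
= 2.0751.

2.0751


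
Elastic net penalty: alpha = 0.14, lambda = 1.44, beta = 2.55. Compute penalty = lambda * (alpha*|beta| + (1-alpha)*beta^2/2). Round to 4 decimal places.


L1 component = 0.14 * |2.55| = 0.3570.
L2 component = 0.86 * 2.55^2 / 2 = 2.7961.
Penalty = 1.44 * (0.3570 + 2.7961) = 1.44 * 3.1531 = 4.5404.

4.5404


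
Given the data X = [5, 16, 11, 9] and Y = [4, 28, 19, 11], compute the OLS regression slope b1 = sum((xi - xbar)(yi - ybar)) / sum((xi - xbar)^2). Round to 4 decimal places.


First compute the means: xbar = 10.2500, ybar = 15.5000.
Then S_xx = sum((xi - xbar)^2) = 62.7500.
S_xy = sum((xi - xbar)(yi - ybar)) = 140.5000.
b1 = S_xy / S_xx = 140.5000 / 62.7500 = 2.2390.

2.2390


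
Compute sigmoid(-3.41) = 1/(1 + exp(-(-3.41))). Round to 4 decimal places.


First, exp(3.4100) = 30.2652.
Then sigma(z) = 1/(1 + 30.2652) = 0.0320.

0.0320


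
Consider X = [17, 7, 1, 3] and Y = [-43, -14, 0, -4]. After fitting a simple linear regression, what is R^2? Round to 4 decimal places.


The fitted line is Y = 3.8158 + -2.7237*X.
SSres = 3.1447, SStot = 1130.7500.
R^2 = 1 - SSres/SStot = 0.9972.

0.9972


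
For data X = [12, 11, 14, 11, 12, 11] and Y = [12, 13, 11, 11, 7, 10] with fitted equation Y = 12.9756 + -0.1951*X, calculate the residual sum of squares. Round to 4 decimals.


Predicted values from Y = 12.9756 + -0.1951*X.
Residuals: [1.3656, 2.1705, 0.7558, 0.1705, -3.6344, -0.8295].
SSres = 21.0732.

21.0732


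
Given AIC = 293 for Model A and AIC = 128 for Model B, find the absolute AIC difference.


Absolute difference = |293 - 128| = 165.
The model with lower AIC (B) is preferred.

165


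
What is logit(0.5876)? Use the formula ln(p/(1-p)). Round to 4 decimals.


1 - p = 0.4124.
p/(1-p) = 1.4248.
logit = ln(1.4248) = 0.3541.

0.3541


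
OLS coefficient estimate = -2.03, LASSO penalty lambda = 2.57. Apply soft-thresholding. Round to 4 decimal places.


|beta_OLS| = 2.03.
lambda = 2.57.
Since |beta| <= lambda, the coefficient is set to 0.
Result = 0.0000.

0.0000


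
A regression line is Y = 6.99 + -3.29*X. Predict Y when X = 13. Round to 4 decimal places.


Substitute X = 13 into the equation:
Y = 6.99 + -3.29 * 13 = 6.99 + -42.7700 = -35.7800.

-35.7800


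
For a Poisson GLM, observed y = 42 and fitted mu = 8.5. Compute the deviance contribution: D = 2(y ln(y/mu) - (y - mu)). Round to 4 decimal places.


First: ln(42/8.5) = 1.597603.
Then: 42 * 1.597603 = 67.099326.
y - mu = 42 - 8.5 = 33.5.
D = 2(67.099326 - 33.5) = 67.198652, which rounds to 67.1987.

67.1987


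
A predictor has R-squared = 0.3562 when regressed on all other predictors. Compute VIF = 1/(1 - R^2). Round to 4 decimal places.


Using VIF = 1/(1 - R^2_j):
1 - 0.3562 = 0.6438.
VIF = 1.5533.

1.5533


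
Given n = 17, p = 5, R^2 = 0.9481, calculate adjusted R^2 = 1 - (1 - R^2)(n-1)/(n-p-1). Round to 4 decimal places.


Plug in: Adj R^2 = 1 - (1 - 0.9481) * 16/11.
= 1 - 0.0519 * 16/11
= 1 - 0.8304 / 11
= 1 - 0.0755 = 0.9245.

0.9245


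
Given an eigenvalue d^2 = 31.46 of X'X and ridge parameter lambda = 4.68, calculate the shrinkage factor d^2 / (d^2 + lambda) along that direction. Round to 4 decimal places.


Compute the denominator: 31.46 + 4.68 = 36.1400.
Shrinkage factor = 31.46 / 36.1400 = 0.8705.

0.8705


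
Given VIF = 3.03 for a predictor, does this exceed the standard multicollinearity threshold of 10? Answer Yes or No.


Check: VIF = 3.03 vs threshold = 10.
Since 3.03 < 10, the answer is No.

No


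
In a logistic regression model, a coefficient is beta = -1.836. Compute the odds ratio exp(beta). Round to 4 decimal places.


exp(-1.836) = 0.1595.
So the odds ratio is 0.1595.

0.1595


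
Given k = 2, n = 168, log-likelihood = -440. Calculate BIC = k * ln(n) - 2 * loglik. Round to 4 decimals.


ln(168) = 5.123964.
k * ln(n) = 2 * 5.123964 = 10.247928.
-2L = 880.
BIC = 10.247928 + 880 = 890.247928, which rounds to 890.2479.

890.2479


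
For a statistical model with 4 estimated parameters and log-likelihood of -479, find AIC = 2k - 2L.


Compute:
2k = 2*4 = 8.
-2*loglik = -2*(-479) = 958.
AIC = 8 + 958 = 966.

966


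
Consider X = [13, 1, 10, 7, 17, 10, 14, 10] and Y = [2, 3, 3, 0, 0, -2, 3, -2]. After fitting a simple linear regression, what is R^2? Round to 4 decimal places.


Fit the OLS line: b0 = 1.5489, b1 = -0.0657.
SSres = 32.1682.
SStot = 32.8750.
R^2 = 1 - 32.1682/32.8750 = 0.0215.

0.0215


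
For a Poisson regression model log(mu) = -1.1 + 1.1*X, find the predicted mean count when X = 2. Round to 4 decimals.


Compute eta = -1.1 + 1.1 * 2 = 1.1000.
Apply inverse link: mu = e^1.1000 = 3.0042.

3.0042


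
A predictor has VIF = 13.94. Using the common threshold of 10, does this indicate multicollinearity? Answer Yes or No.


The threshold is 10.
VIF = 13.94 is >= 10.
Multicollinearity indication: Yes.

Yes


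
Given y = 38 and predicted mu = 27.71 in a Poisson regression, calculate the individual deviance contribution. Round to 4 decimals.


Compute y*ln(y/mu) = 38*ln(38/27.71) = 38*0.315793 = 12.000134.
y - mu = 10.29.
D = 2*(12.000134 - (10.29)) = 3.420268, which rounds to 3.4203.

3.4203


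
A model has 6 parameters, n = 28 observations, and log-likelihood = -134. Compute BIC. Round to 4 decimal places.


Compute k*ln(n) = 6*ln(28) = 6*3.332205 = 19.993230.
Then -2*loglik = 268.
BIC = 19.993230 + 268 = 287.993230, which rounds to 287.9932.

287.9932


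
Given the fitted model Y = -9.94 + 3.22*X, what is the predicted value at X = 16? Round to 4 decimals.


Predicted value:
Y = -9.94 + (3.22)(16) = -9.94 + 51.5200 = 41.5800.

41.5800


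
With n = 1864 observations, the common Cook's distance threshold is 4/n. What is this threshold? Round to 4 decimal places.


The threshold is 4/n.
4/1864 = 0.0021.

0.0021


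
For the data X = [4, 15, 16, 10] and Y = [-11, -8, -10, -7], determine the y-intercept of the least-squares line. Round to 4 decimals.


The slope is b1 = 0.1212.
Sample means are xbar = 11.2500 and ybar = -9.0000.
Intercept: b0 = -9.0000 - (0.1212)(11.2500) = -10.3636.

-10.3636


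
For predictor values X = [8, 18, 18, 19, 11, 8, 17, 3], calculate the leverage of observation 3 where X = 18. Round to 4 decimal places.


Compute xbar = 12.7500 with n = 8 observations.
SXX = 255.5000.
Leverage = 1/8 + (18 - 12.7500)^2/255.5000 = 0.2329.

0.2329


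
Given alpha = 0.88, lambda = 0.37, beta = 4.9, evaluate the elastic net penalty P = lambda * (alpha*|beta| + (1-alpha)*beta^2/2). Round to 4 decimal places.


Compute:
L1 = 0.88 * 4.9 = 4.3120.
L2 = 0.12 * 4.9^2 / 2 = 1.4406.
Penalty = 0.37 * (4.3120 + 1.4406) = 2.1285.

2.1285


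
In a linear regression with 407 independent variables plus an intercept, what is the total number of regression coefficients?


Each predictor gets one coefficient, plus one intercept.
Total parameters = 407 + 1 = 408.

408


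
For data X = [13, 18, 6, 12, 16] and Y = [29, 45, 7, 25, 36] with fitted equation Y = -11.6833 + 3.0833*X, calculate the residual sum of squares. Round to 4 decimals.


For each point, residual = actual - predicted.
Residuals: [0.6004, 1.1839, 0.1835, -0.3163, -1.6495].
Sum of squared residuals = 4.6167.

4.6167


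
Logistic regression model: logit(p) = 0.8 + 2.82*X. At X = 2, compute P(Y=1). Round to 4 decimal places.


z = 0.8 + 2.82 * 2 = 6.4400.
Sigmoid: P = 1 / (1 + exp(-6.4400)) = 0.9984.

0.9984


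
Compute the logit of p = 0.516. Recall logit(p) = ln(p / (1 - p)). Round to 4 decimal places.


The odds are p/(1-p) = 0.516 / 0.484 = 1.0661.
logit(p) = ln(1.0661) = 0.0640.

0.0640


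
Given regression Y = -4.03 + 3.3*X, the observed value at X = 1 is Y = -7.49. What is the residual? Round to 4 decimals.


Predicted = -4.03 + 3.3 * 1 = -0.7300.
Residual = -7.49 - -0.7300 = -6.7600.

-6.7600


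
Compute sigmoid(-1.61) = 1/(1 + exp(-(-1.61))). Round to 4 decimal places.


Compute exp(1.6100) = 5.0028.
Sigmoid = 1 / (1 + 5.0028) = 1 / 6.0028 = 0.1666.

0.1666


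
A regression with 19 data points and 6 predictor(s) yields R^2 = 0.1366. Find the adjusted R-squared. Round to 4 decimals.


Adjusted R^2 = 1 - (1 - R^2) * (n-1)/(n-p-1).
(1 - R^2) = 0.8634.
(n-1)/(n-p-1) = 18/12.
(1 - R^2) * (n-1) = 0.8634 * 18 = 15.5412.
Divide by (n-p-1): 15.5412 / 12 = 1.2951.
Adj R^2 = 1 - 1.2951 = -0.2951.

-0.2951


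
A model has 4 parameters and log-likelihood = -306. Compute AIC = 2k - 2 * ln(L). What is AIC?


AIC = 2k - 2*loglik = 2(4) - 2(-306).
= 8 + 612 = 620.

620


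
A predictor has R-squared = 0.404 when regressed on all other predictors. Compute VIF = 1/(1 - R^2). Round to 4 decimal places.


VIF = 1 / (1 - 0.404).
= 1 / 0.596 = 1.6779.

1.6779


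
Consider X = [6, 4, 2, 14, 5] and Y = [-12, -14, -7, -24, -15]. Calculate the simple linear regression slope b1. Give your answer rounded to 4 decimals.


Calculate xbar = 6.2000, ybar = -14.4000.
S_xx = 84.8000, S_xy = -106.6000.
Using b1 = S_xy / S_xx = -106.6000 / 84.8000, we get b1 = -1.2571.

-1.2571


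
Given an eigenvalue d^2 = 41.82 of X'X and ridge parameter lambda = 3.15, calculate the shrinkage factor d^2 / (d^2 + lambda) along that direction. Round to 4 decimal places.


Compute the denominator: 41.82 + 3.15 = 44.9700.
Shrinkage factor = 41.82 / 44.9700 = 0.9300.

0.9300


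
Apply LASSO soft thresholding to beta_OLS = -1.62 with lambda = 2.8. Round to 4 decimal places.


Check: |-1.62| = 1.62 vs lambda = 2.8.
Since |beta| <= lambda, the coefficient is set to 0.
Soft-thresholded coefficient = 0.0000.

0.0000


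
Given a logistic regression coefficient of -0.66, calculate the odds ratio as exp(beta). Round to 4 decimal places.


The odds ratio is computed as:
OR = e^(-0.66) = 0.5169.

0.5169


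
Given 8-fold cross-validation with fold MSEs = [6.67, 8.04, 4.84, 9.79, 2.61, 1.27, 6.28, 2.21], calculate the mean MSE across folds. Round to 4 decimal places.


Total MSE across folds = 41.7100.
CV-MSE = 41.7100/8 = 5.2138.

5.2138


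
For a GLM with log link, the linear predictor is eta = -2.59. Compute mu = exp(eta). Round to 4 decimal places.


Apply the inverse link:
mu = e^-2.59 = 0.0750.

0.0750


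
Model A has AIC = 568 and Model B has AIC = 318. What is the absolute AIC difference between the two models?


Absolute difference = |568 - 318| = 250.
The model with lower AIC (B) is preferred.

250


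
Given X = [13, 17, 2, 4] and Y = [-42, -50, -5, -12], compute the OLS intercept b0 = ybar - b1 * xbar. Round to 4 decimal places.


Compute b1 = -3.0714 from the OLS formula.
With xbar = 9.0000 and ybar = -27.2500, the intercept is:
b0 = -27.2500 - -3.0714 * 9.0000 = 0.3929.

0.3929


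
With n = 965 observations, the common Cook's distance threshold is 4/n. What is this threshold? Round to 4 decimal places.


Using the rule of thumb:
Threshold = 4 / 965 = 0.0041.

0.0041


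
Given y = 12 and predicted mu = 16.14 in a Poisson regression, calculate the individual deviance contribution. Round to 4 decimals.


First: ln(12/16.14) = -0.296394.
Then: 12 * -0.296394 = -3.556728.
y - mu = 12 - 16.14 = -4.14.
D = 2(-3.556728 - -4.14) = 1.166544, which rounds to 1.1665.

1.1665


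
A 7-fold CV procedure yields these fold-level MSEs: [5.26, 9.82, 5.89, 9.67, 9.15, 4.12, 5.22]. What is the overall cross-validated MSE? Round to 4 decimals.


Total MSE across folds = 49.1300.
CV-MSE = 49.1300/7 = 7.0186.

7.0186


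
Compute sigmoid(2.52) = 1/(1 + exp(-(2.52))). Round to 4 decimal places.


First, exp(-2.5200) = 0.0805.
Then sigma(z) = 1/(1 + 0.0805) = 0.9255.

0.9255


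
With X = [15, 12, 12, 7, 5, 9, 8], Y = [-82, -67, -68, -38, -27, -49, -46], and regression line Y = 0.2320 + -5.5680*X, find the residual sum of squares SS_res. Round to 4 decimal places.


For each point, residual = actual - predicted.
Residuals: [1.2880, -0.4160, -1.4160, 0.7440, 0.6080, 0.8800, -1.6880].
Sum of squared residuals = 8.3840.

8.3840


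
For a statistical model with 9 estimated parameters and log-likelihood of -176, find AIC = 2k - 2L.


AIC = 2k - 2*loglik = 2(9) - 2(-176).
= 18 + 352 = 370.

370


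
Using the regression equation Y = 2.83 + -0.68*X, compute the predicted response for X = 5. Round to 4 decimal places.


Substitute X = 5 into the equation:
Y = 2.83 + -0.68 * 5 = 2.83 + -3.4000 = -0.5700.

-0.5700


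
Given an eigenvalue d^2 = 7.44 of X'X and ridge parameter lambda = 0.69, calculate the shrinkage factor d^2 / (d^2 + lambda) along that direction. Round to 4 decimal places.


d^2 + lambda = 7.44 + 0.69 = 8.1300.
Shrinkage factor = 7.44/8.1300 = 0.9151.

0.9151


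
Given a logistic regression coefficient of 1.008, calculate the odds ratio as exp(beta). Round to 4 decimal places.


exp(1.008) = 2.7401.
So the odds ratio is 2.7401.

2.7401


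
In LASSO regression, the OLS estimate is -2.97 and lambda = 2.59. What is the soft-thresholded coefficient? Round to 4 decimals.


Check: |-2.97| = 2.97 vs lambda = 2.59.
Since |beta| > lambda, coefficient = sign(beta)*(|beta| - lambda) = -0.3800.
Soft-thresholded coefficient = -0.3800.

-0.3800


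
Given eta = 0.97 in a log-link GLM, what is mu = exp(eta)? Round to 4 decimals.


The inverse log link gives:
mu = exp(0.97) = 2.6379.

2.6379


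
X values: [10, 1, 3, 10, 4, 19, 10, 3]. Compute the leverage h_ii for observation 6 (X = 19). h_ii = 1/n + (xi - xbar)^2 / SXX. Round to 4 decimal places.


n = 8, xbar = 7.5000.
SXX = sum((xi - xbar)^2) = 246.0000.
h = 1/8 + (19 - 7.5000)^2 / 246.0000 = 0.6626.

0.6626


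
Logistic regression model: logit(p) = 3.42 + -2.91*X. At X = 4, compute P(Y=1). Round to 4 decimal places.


z = 3.42 + -2.91 * 4 = -8.2200.
Sigmoid: P = 1 / (1 + exp(8.2200)) = 0.0003.

0.0003
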